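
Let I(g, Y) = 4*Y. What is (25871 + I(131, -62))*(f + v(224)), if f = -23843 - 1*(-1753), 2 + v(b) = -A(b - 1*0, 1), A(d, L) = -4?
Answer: -565960824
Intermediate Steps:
v(b) = 2 (v(b) = -2 - 1*(-4) = -2 + 4 = 2)
f = -22090 (f = -23843 + 1753 = -22090)
(25871 + I(131, -62))*(f + v(224)) = (25871 + 4*(-62))*(-22090 + 2) = (25871 - 248)*(-22088) = 25623*(-22088) = -565960824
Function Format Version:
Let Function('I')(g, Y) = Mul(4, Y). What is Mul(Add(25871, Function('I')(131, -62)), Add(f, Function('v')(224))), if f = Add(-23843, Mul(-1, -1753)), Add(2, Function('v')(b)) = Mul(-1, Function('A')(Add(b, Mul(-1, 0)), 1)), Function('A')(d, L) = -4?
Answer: -565960824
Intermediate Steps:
Function('v')(b) = 2 (Function('v')(b) = Add(-2, Mul(-1, -4)) = Add(-2, 4) = 2)
f = -22090 (f = Add(-23843, 1753) = -22090)
Mul(Add(25871, Function('I')(131, -62)), Add(f, Function('v')(224))) = Mul(Add(25871, Mul(4, -62)), Add(-22090, 2)) = Mul(Add(25871, -248), -22088) = Mul(25623, -22088) = -565960824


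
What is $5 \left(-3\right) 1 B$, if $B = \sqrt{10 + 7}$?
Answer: $- 15 \sqrt{17} \approx -61.847$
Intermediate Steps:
$B = \sqrt{17} \approx 4.1231$
$5 \left(-3\right) 1 B = 5 \left(-3\right) 1 \sqrt{17} = \left(-15\right) 1 \sqrt{17} = - 15 \sqrt{17}$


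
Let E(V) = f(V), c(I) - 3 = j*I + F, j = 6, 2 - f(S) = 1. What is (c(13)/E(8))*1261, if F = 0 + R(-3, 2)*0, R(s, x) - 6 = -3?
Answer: 102141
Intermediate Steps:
f(S) = 1 (f(S) = 2 - 1*1 = 2 - 1 = 1)
R(s, x) = 3 (R(s, x) = 6 - 3 = 3)
F = 0 (F = 0 + 3*0 = 0 + 0 = 0)
c(I) = 3 + 6*I (c(I) = 3 + (6*I + 0) = 3 + 6*I)
E(V) = 1
(c(13)/E(8))*1261 = ((3 + 6*13)/1)*1261 = ((3 + 78)*1)*1261 = (81*1)*1261 = 81*1261 = 102141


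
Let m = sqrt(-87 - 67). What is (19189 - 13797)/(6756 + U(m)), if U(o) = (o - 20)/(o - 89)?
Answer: 13371335024/16754440271 + 186024*I*sqrt(154)/184298842981 ≈ 0.79808 + 1.2526e-5*I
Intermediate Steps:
m = I*sqrt(154) (m = sqrt(-154) = I*sqrt(154) ≈ 12.41*I)
U(o) = (-20 + o)/(-89 + o)
(19189 - 13797)/(6756 + U(m)) = (19189 - 13797)/(6756 + (-20 + I*sqrt(154))/(-89 + I*sqrt(154))) = 5392/(6756 + (-20 + I*sqrt(154))/(-89 + I*sqrt(154)))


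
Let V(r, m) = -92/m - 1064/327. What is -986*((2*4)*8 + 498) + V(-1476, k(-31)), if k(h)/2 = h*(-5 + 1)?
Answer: -11234545657/20274 ≈ -5.5414e+5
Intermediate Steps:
k(h) = -8*h (k(h) = 2*(h*(-5 + 1)) = 2*(h*(-4)) = 2*(-4*h) = -8*h)
V(r, m) = -1064/327 - 92/m (V(r, m) = -92/m - 1064*1/327 = -92/m - 1064/327 = -1064/327 - 92/m)
-986*((2*4)*8 + 498) + V(-1476, k(-31)) = -986*((2*4)*8 + 498) + (-1064/327 - 92/((-8*(-31)))) = -986*(8*8 + 498) + (-1064/327 - 92/248) = -986*(64 + 498) + (-1064/327 - 92*1/248) = -986*562 + (-1064/327 - 23/62) = -554132 - 73489/20274 = -11234545657/20274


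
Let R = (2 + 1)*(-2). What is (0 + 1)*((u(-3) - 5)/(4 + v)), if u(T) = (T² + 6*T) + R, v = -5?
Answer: 20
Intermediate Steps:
R = -6 (R = 3*(-2) = -6)
u(T) = -6 + T² + 6*T (u(T) = (T² + 6*T) - 6 = -6 + T² + 6*T)
(0 + 1)*((u(-3) - 5)/(4 + v)) = (0 + 1)*(((-6 + (-3)² + 6*(-3)) - 5)/(4 - 5)) = 1*(((-6 + 9 - 18) - 5)/(-1)) = 1*((-15 - 5)*(-1)) = 1*(-20*(-1)) = 1*20 = 20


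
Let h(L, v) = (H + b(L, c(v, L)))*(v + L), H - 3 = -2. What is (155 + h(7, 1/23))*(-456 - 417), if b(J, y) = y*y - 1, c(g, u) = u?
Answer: -10042119/23 ≈ -4.3661e+5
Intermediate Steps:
H = 1 (H = 3 - 2 = 1)
b(J, y) = -1 + y**2 (b(J, y) = y**2 - 1 = -1 + y**2)
h(L, v) = L**2*(L + v) (h(L, v) = (1 + (-1 + L**2))*(v + L) = L**2*(L + v))
(155 + h(7, 1/23))*(-456 - 417) = (155 + 7**2*(7 + 1/23))*(-456 - 417) = (155 + 49*(7 + 1/23))*(-873) = (155 + 49*(162/23))*(-873) = (155 + 7938/23)*(-873) = (11503/23)*(-873) = -10042119/23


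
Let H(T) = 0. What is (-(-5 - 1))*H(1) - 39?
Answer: -39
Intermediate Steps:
(-(-5 - 1))*H(1) - 39 = -(-5 - 1)*0 - 39 = -1*(-6)*0 - 39 = 6*0 - 39 = 0 - 39 = -39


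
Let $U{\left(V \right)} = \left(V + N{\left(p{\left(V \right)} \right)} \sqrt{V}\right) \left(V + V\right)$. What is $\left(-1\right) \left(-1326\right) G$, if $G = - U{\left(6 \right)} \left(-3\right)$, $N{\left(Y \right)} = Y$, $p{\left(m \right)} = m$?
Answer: $286416 + 286416 \sqrt{6} \approx 9.8799 \cdot 10^{5}$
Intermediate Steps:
$U{\left(V \right)} = 2 V \left(V + V^{\frac{3}{2}}\right)$ ($U{\left(V \right)} = \left(V + V \sqrt{V}\right) \left(V + V\right) = \left(V + V^{\frac{3}{2}}\right) 2 V = 2 V \left(V + V^{\frac{3}{2}}\right)$)
$G = 216 + 216 \sqrt{6}$ ($G = - (2 \cdot 6^{2} + 2 \cdot 6^{\frac{5}{2}}) \left(-3\right) = - (2 \cdot 36 + 2 \cdot 36 \sqrt{6}) \left(-3\right) = - (72 + 72 \sqrt{6}) \left(-3\right) = \left(-72 - 72 \sqrt{6}\right) \left(-3\right) = 216 + 216 \sqrt{6} \approx 745.09$)
$\left(-1\right) \left(-1326\right) G = \left(-1\right) \left(-1326\right) \left(216 + 216 \sqrt{6}\right) = 1326 \left(216 + 216 \sqrt{6}\right) = 286416 + 286416 \sqrt{6}$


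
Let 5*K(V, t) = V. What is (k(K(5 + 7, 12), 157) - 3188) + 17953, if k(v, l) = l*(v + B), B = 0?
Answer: 75709/5 ≈ 15142.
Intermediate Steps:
K(V, t) = V/5
k(v, l) = l*v (k(v, l) = l*(v + 0) = l*v)
(k(K(5 + 7, 12), 157) - 3188) + 17953 = (157*((5 + 7)/5) - 3188) + 17953 = (157*((⅕)*12) - 3188) + 17953 = (157*(12/5) - 3188) + 17953 = (1884/5 - 3188) + 17953 = -14056/5 + 17953 = 75709/5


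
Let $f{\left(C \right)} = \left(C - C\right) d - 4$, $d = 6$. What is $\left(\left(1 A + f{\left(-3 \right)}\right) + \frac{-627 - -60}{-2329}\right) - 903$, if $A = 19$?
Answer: $- \frac{2067585}{2329} \approx -887.76$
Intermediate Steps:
$f{\left(C \right)} = -4$ ($f{\left(C \right)} = \left(C - C\right) 6 - 4 = 0 \cdot 6 - 4 = 0 - 4 = -4$)
$\left(\left(1 A + f{\left(-3 \right)}\right) + \frac{-627 - -60}{-2329}\right) - 903 = \left(\left(1 \cdot 19 - 4\right) + \frac{-627 - -60}{-2329}\right) - 903 = \left(\left(19 - 4\right) + \left(-627 + 60\right) \left(- \frac{1}{2329}\right)\right) - 903 = \left(15 - - \frac{567}{2329}\right) - 903 = \left(15 + \frac{567}{2329}\right) - 903 = \frac{35502}{2329} - 903 = - \frac{2067585}{2329}$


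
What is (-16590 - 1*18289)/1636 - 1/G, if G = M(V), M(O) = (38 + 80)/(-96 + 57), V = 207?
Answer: -2025959/96524 ≈ -20.989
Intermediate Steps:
M(O) = -118/39 (M(O) = 118/(-39) = 118*(-1/39) = -118/39)
G = -118/39 ≈ -3.0256
(-16590 - 1*18289)/1636 - 1/G = (-16590 - 1*18289)/1636 - 1/(-118/39) = (-16590 - 18289)*(1/1636) - 1*(-39/118) = -34879*1/1636 + 39/118 = -34879/1636 + 39/118 = -2025959/96524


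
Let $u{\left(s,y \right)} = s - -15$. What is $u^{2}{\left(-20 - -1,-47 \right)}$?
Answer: $16$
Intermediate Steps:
$u{\left(s,y \right)} = 15 + s$ ($u{\left(s,y \right)} = s + 15 = 15 + s$)
$u^{2}{\left(-20 - -1,-47 \right)} = \left(15 - 19\right)^{2} = \left(-4\right)^{2} = 16$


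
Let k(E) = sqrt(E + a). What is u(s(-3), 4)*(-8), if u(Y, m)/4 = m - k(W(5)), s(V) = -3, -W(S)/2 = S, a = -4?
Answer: -128 + 32*I*sqrt(14) ≈ -128.0 + 119.73*I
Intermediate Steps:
W(S) = -2*S
k(E) = sqrt(-4 + E) (k(E) = sqrt(E - 4) = sqrt(-4 + E))
u(Y, m) = 4*m - 4*I*sqrt(14) (u(Y, m) = 4*(m - sqrt(-4 - 2*5)) = 4*(m - sqrt(-4 - 10)) = 4*(m - sqrt(-14)) = 4*(m - I*sqrt(14)) = 4*m - 4*I*sqrt(14))
u(s(-3), 4)*(-8) = (4*4 - 4*I*sqrt(14))*(-8) = (16 - 4*I*sqrt(14))*(-8) = -128 + 32*I*sqrt(14)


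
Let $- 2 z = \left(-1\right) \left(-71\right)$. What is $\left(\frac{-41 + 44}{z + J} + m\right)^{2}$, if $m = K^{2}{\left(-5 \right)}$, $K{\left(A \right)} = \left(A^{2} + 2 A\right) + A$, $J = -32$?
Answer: $\frac{20232004}{2025} \approx 9991.1$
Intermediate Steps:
$z = - \frac{71}{2}$ ($z = - \frac{\left(-1\right) \left(-71\right)}{2} = \left(- \frac{1}{2}\right) 71 = - \frac{71}{2} \approx -35.5$)
$K{\left(A \right)} = A^{2} + 3 A$
$m = 100$ ($m = \left(- 5 \left(3 - 5\right)\right)^{2} = \left(\left(-5\right) \left(-2\right)\right)^{2} = 10^{2} = 100$)
$\left(\frac{-41 + 44}{z + J} + m\right)^{2} = \left(\frac{-41 + 44}{- \frac{71}{2} - 32} + 100\right)^{2} = \left(\frac{3}{- \frac{135}{2}} + 100\right)^{2} = \left(3 \left(- \frac{2}{135}\right) + 100\right)^{2} = \left(- \frac{2}{45} + 100\right)^{2} = \left(\frac{4498}{45}\right)^{2} = \frac{20232004}{2025}$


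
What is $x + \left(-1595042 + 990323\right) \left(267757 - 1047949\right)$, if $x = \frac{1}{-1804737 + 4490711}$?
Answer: $\frac{1267234276644850753}{2685974} \approx 4.718 \cdot 10^{11}$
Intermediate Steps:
$x = \frac{1}{2685974} \approx 3.723 \cdot 10^{-7}$
$x + \left(-1595042 + 990323\right) \left(267757 - 1047949\right) = \frac{1}{2685974} + \left(-1595042 + 990323\right) \left(267757 - 1047949\right) = \frac{1}{2685974} - -471796926048 = \frac{1}{2685974} + 471796926048 = \frac{1267234276644850753}{2685974}$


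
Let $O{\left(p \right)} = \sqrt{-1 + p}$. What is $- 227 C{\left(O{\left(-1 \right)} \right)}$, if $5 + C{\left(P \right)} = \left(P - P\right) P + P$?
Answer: $1135 - 227 i \sqrt{2} \approx 1135.0 - 321.03 i$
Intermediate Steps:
$C{\left(P \right)} = -5 + P$ ($C{\left(P \right)} = -5 + \left(\left(P - P\right) P + P\right) = -5 + \left(0 P + P\right) = -5 + \left(0 + P\right) = -5 + P$)
$- 227 C{\left(O{\left(-1 \right)} \right)} = - 227 \left(-5 + \sqrt{-1 - 1}\right) = - 227 \left(-5 + \sqrt{-2}\right) = - 227 \left(-5 + i \sqrt{2}\right) = 1135 - 227 i \sqrt{2}$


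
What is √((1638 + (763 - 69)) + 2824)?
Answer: 2*√1289 ≈ 71.805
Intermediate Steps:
√((1638 + (763 - 69)) + 2824) = √((1638 + 694) + 2824) = √(2332 + 2824) = √5156 = 2*√1289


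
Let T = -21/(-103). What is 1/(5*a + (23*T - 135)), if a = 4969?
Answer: 103/2545613 ≈ 4.0462e-5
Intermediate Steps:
T = 21/103 (T = -21*(-1/103) = 21/103 ≈ 0.20388)
1/(5*a + (23*T - 135)) = 1/(5*4969 + (23*(21/103) - 135)) = 1/(24845 + (483/103 - 135)) = 1/(24845 - 13422/103) = 1/(2545613/103) = 103/2545613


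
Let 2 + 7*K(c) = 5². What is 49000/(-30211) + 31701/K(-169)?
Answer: 6702905377/694853 ≈ 9646.5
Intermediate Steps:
K(c) = 23/7 (K(c) = -2/7 + (⅐)*5² = -2/7 + (⅐)*25 = -2/7 + 25/7 = 23/7)
49000/(-30211) + 31701/K(-169) = 49000/(-30211) + 31701/(23/7) = 49000*(-1/30211) + 31701*(7/23) = -49000/30211 + 221907/23 = 6702905377/694853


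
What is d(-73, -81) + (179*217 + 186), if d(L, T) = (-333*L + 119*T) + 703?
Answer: 54402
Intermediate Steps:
d(L, T) = 703 - 333*L + 119*T
d(-73, -81) + (179*217 + 186) = (703 - 333*(-73) + 119*(-81)) + (179*217 + 186) = (703 + 24309 - 9639) + (38843 + 186) = 15373 + 39029 = 54402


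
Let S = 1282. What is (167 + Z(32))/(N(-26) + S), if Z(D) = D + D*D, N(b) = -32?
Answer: 1223/1250 ≈ 0.97840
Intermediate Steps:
Z(D) = D + D²
(167 + Z(32))/(N(-26) + S) = (167 + 32*(1 + 32))/(-32 + 1282) = (167 + 32*33)/1250 = (167 + 1056)/1250 = (1/1250)*1223 = 1223/1250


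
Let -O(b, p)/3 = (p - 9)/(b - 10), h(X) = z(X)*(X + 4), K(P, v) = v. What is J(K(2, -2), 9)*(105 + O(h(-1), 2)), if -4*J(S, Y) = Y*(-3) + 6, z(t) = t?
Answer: 7056/13 ≈ 542.77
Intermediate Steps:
J(S, Y) = -3/2 + 3*Y/4 (J(S, Y) = -(Y*(-3) + 6)/4 = -(-3*Y + 6)/4 = -(6 - 3*Y)/4 = -3/2 + 3*Y/4)
h(X) = X*(4 + X) (h(X) = X*(X + 4) = X*(4 + X))
O(b, p) = -3*(-9 + p)/(-10 + b) (O(b, p) = -3*(p - 9)/(b - 10) = -3*(-9 + p)/(-10 + b))
J(K(2, -2), 9)*(105 + O(h(-1), 2)) = (-3/2 + (3/4)*9)*(105 + 3*(9 - 1*2)/(-10 - (4 - 1))) = (-3/2 + 27/4)*(105 + 3*(9 - 2)/(-10 - 1*3)) = 21*(105 + 3*7/(-10 - 3))/4 = 21*(105 + 3*7/(-13))/4 = 21*(105 + 3*(-1/13)*7)/4 = 21*(105 - 21/13)/4 = (21/4)*(1344/13) = 7056/13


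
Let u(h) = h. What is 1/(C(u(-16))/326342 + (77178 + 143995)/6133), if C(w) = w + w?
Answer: 1000727743/36088921455 ≈ 0.027730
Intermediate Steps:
C(w) = 2*w
1/(C(u(-16))/326342 + (77178 + 143995)/6133) = 1/((2*(-16))/326342 + (77178 + 143995)/6133) = 1/(-32*1/326342 + 221173*(1/6133)) = 1/(-16/163171 + 221173/6133) = 1/(36088921455/1000727743) = 1000727743/36088921455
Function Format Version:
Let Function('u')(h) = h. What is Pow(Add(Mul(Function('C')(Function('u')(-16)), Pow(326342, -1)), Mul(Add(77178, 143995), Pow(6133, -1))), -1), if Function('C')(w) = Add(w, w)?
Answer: Rational(1000727743, 36088921455) ≈ 0.027730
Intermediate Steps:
Function('C')(w) = Mul(2, w)
Pow(Add(Mul(Function('C')(Function('u')(-16)), Pow(326342, -1)), Mul(Add(77178, 143995), Pow(6133, -1))), -1) = Pow(Add(Mul(Mul(2, -16), Pow(326342, -1)), Mul(Add(77178, 143995), Pow(6133, -1))), -1) = Pow(Add(Mul(-32, Rational(1, 326342)), Mul(221173, Rational(1, 6133))), -1) = Pow(Add(Rational(-16, 163171), Rational(221173, 6133)), -1) = Pow(Rational(36088921455, 1000727743), -1) = Rational(1000727743, 36088921455)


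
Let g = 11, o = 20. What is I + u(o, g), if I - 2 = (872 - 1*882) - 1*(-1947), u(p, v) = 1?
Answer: 1940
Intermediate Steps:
I = 1939 (I = 2 + ((872 - 1*882) - 1*(-1947)) = 2 + ((872 - 882) + 1947) = 2 + (-10 + 1947) = 2 + 1937 = 1939)
I + u(o, g) = 1939 + 1 = 1940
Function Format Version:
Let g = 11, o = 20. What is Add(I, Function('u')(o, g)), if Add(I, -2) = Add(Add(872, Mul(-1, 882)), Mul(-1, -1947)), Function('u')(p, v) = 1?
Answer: 1940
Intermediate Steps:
I = 1939 (I = Add(2, Add(Add(872, Mul(-1, 882)), Mul(-1, -1947))) = Add(2, Add(Add(872, -882), 1947)) = Add(2, Add(-10, 1947)) = Add(2, 1937) = 1939)
Add(I, Function('u')(o, g)) = Add(1939, 1) = 1940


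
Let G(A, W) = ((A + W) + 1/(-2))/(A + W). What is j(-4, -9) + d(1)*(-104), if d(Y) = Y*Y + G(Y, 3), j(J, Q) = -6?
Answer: -201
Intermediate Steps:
G(A, W) = (-1/2 + A + W)/(A + W) (G(A, W) = ((A + W) - 1/2)/(A + W) = (-1/2 + A + W)/(A + W))
d(Y) = Y**2 + (5/2 + Y)/(3 + Y) (d(Y) = Y*Y + (-1/2 + Y + 3)/(Y + 3) = Y**2 + (5/2 + Y)/(3 + Y))
j(-4, -9) + d(1)*(-104) = -6 + ((5 + 2*1 + 2*1**2*(3 + 1))/(2*(3 + 1)))*(-104) = -6 + ((1/2)*(5 + 2 + 2*1*4)/4)*(-104) = -6 + ((1/2)*(1/4)*(5 + 2 + 8))*(-104) = -6 + ((1/2)*(1/4)*15)*(-104) = -6 + (15/8)*(-104) = -6 - 195 = -201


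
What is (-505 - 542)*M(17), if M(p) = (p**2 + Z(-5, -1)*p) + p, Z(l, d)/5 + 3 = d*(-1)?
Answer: -142392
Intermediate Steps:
Z(l, d) = -15 - 5*d (Z(l, d) = -15 + 5*(d*(-1)) = -15 + 5*(-d) = -15 - 5*d)
M(p) = p**2 - 9*p (M(p) = (p**2 + (-15 - 5*(-1))*p) + p = (p**2 + (-15 + 5)*p) + p = (p**2 - 10*p) + p = p**2 - 9*p)
(-505 - 542)*M(17) = (-505 - 542)*(17*(-9 + 17)) = -17799*8 = -1047*136 = -142392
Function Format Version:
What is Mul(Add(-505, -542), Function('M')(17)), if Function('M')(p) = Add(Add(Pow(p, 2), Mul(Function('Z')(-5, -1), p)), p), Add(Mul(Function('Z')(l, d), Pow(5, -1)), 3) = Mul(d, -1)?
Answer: -142392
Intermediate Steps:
Function('Z')(l, d) = Add(-15, Mul(-5, d)) (Function('Z')(l, d) = Add(-15, Mul(5, Mul(d, -1))) = Add(-15, Mul(5, Mul(-1, d))) = Add(-15, Mul(-5, d)))
Function('M')(p) = Add(Pow(p, 2), Mul(-9, p)) (Function('M')(p) = Add(Add(Pow(p, 2), Mul(Add(-15, Mul(-5, -1)), p)), p) = Add(Add(Pow(p, 2), Mul(Add(-15, 5), p)), p) = Add(Add(Pow(p, 2), Mul(-10, p)), p) = Add(Pow(p, 2), Mul(-9, p)))
Mul(Add(-505, -542), Function('M')(17)) = Mul(Add(-505, -542), Mul(17, Add(-9, 17))) = Mul(-1047, Mul(17, 8)) = Mul(-1047, 136) = -142392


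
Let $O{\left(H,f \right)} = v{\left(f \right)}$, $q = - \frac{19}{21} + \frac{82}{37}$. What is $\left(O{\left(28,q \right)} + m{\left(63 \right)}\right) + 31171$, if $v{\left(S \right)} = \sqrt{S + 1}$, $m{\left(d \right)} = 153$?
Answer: $31324 + \frac{2 \sqrt{348873}}{777} \approx 31326.0$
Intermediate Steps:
$v{\left(S \right)} = \sqrt{1 + S}$
$q = \frac{1019}{777}$ ($q = \left(-19\right) \frac{1}{21} + 82 \cdot \frac{1}{37} = - \frac{19}{21} + \frac{82}{37} = \frac{1019}{777} \approx 1.3115$)
$O{\left(H,f \right)} = \sqrt{1 + f}$
$\left(O{\left(28,q \right)} + m{\left(63 \right)}\right) + 31171 = \left(\sqrt{1 + \frac{1019}{777}} + 153\right) + 31171 = \left(\sqrt{\frac{1796}{777}} + 153\right) + 31171 = \left(\frac{2 \sqrt{348873}}{777} + 153\right) + 31171 = \left(153 + \frac{2 \sqrt{348873}}{777}\right) + 31171 = 31324 + \frac{2 \sqrt{348873}}{777}$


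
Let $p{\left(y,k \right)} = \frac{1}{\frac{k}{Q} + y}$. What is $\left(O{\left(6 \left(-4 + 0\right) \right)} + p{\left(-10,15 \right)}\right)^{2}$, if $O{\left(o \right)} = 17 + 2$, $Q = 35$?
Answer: $\frac{1602756}{4489} \approx 357.04$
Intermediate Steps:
$O{\left(o \right)} = 19$
$p{\left(y,k \right)} = \frac{1}{y + \frac{k}{35}}$ ($p{\left(y,k \right)} = \frac{1}{\frac{k}{35} + y} = \frac{1}{y + \frac{k}{35}}$)
$\left(O{\left(6 \left(-4 + 0\right) \right)} + p{\left(-10,15 \right)}\right)^{2} = \left(19 + \frac{35}{15 + 35 \left(-10\right)}\right)^{2} = \left(19 + \frac{35}{15 - 350}\right)^{2} = \left(19 + \frac{35}{-335}\right)^{2} = \left(19 + 35 \left(- \frac{1}{335}\right)\right)^{2} = \left(19 - \frac{7}{67}\right)^{2} = \left(\frac{1266}{67}\right)^{2} = \frac{1602756}{4489}$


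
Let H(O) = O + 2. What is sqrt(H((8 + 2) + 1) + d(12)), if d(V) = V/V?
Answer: sqrt(14) ≈ 3.7417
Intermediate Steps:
d(V) = 1
H(O) = 2 + O
sqrt(H((8 + 2) + 1) + d(12)) = sqrt((2 + ((8 + 2) + 1)) + 1) = sqrt((2 + (10 + 1)) + 1) = sqrt((2 + 11) + 1) = sqrt(13 + 1) = sqrt(14)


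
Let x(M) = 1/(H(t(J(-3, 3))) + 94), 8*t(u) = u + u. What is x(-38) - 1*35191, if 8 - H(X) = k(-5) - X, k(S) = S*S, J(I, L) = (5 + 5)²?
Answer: -3589481/102 ≈ -35191.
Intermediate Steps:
J(I, L) = 100 (J(I, L) = 10² = 100)
t(u) = u/4 (t(u) = (u + u)/8 = (2*u)/8 = u/4)
k(S) = S²
H(X) = -17 + X (H(X) = 8 - ((-5)² - X) = 8 - (25 - X) = 8 + (-25 + X) = -17 + X)
x(M) = 1/102 (x(M) = 1/((-17 + (¼)*100) + 94) = 1/((-17 + 25) + 94) = 1/(8 + 94) = 1/102)
x(-38) - 1*35191 = 1/102 - 1*35191 = 1/102 - 35191 = -3589481/102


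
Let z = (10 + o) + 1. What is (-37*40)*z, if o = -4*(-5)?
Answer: -45880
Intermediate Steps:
o = 20
z = 31 (z = (10 + 20) + 1 = 30 + 1 = 31)
(-37*40)*z = -37*40*31 = -1480*31 = -45880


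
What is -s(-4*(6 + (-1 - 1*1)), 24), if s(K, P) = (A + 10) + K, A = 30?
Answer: -24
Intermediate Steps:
s(K, P) = 40 + K (s(K, P) = (30 + 10) + K = 40 + K)
-s(-4*(6 + (-1 - 1*1)), 24) = -(40 - 4*(6 + (-1 - 1*1))) = -(40 - 4*(6 + (-1 - 1))) = -(40 - 4*(6 - 2)) = -(40 - 4*4) = -(40 - 16) = -1*24 = -24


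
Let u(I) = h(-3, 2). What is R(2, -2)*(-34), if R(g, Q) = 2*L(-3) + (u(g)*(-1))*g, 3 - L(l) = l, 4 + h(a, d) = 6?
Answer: -272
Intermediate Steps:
h(a, d) = 2 (h(a, d) = -4 + 6 = 2)
u(I) = 2
L(l) = 3 - l
R(g, Q) = 12 - 2*g (R(g, Q) = 2*(3 - 1*(-3)) + (2*(-1))*g = 2*(3 + 3) - 2*g = 2*6 - 2*g = 12 - 2*g)
R(2, -2)*(-34) = (12 - 2*2)*(-34) = (12 - 4)*(-34) = 8*(-34) = -272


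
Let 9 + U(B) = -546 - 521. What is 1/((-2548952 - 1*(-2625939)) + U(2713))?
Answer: 1/75911 ≈ 1.3173e-5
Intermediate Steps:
U(B) = -1076 (U(B) = -9 + (-546 - 521) = -9 - 1067 = -1076)
1/((-2548952 - 1*(-2625939)) + U(2713)) = 1/((-2548952 - 1*(-2625939)) - 1076) = 1/((-2548952 + 2625939) - 1076) = 1/(76987 - 1076) = 1/75911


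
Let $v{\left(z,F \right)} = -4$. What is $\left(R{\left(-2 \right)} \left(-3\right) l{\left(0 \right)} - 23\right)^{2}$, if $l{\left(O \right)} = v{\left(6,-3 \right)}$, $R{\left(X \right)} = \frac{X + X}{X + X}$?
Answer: $121$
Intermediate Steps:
$R{\left(X \right)} = 1$ ($R{\left(X \right)} = \frac{2 X}{2 X} = 2 X \frac{1}{2 X} = 1$)
$l{\left(O \right)} = -4$
$\left(R{\left(-2 \right)} \left(-3\right) l{\left(0 \right)} - 23\right)^{2} = \left(1 \left(-3\right) \left(-4\right) - 23\right)^{2} = \left(\left(-3\right) \left(-4\right) - 23\right)^{2} = \left(12 - 23\right)^{2} = \left(-11\right)^{2} = 121$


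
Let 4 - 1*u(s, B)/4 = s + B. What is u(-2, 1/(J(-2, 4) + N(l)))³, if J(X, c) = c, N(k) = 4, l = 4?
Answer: 103823/8 ≈ 12978.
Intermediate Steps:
u(s, B) = 16 - 4*B - 4*s (u(s, B) = 16 - 4*(s + B) = 16 - 4*(B + s) = 16 + (-4*B - 4*s) = 16 - 4*B - 4*s)
u(-2, 1/(J(-2, 4) + N(l)))³ = (16 - 4/(4 + 4) - 4*(-2))³ = (16 - 4/8 + 8)³ = (16 - 4*⅛ + 8)³ = (16 - ½ + 8)³ = (47/2)³ = 103823/8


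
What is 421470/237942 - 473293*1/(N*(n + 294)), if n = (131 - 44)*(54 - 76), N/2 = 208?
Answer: 22036296967/8908548480 ≈ 2.4736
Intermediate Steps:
N = 416 (N = 2*208 = 416)
n = -1914 (n = 87*(-22) = -1914)
421470/237942 - 473293*1/(N*(n + 294)) = 421470/237942 - 473293*1/(416*(-1914 + 294)) = 421470*(1/237942) - 473293/(416*(-1620)) = 23415/13219 - 473293/(-673920) = 23415/13219 - 473293*(-1/673920) = 23415/13219 + 473293/673920 = 22036296967/8908548480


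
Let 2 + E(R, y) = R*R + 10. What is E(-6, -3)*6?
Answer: 264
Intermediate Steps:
E(R, y) = 8 + R² (E(R, y) = -2 + (R*R + 10) = -2 + (R² + 10) = -2 + (10 + R²) = 8 + R²)
E(-6, -3)*6 = (8 + (-6)²)*6 = (8 + 36)*6 = 44*6 = 264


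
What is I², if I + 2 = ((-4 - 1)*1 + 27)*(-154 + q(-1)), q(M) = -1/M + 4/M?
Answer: 11943936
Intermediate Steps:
q(M) = 3/M
I = -3456 (I = -2 + ((-4 - 1)*1 + 27)*(-154 + 3/(-1)) = -2 + (-5*1 + 27)*(-154 + 3*(-1)) = -2 + (-5 + 27)*(-154 - 3) = -2 + 22*(-157) = -2 - 3454 = -3456)
I² = (-3456)² = 11943936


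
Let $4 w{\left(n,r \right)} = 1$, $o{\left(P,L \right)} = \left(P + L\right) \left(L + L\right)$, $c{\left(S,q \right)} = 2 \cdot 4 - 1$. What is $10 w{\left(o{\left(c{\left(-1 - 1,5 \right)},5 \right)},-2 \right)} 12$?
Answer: $30$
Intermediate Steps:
$c{\left(S,q \right)} = 7$ ($c{\left(S,q \right)} = 8 - 1 = 7$)
$o{\left(P,L \right)} = 2 L \left(L + P\right)$ ($o{\left(P,L \right)} = \left(L + P\right) 2 L = 2 L \left(L + P\right)$)
$w{\left(n,r \right)} = \frac{1}{4}$ ($w{\left(n,r \right)} = \frac{1}{4} \cdot 1 = \frac{1}{4}$)
$10 w{\left(o{\left(c{\left(-1 - 1,5 \right)},5 \right)},-2 \right)} 12 = 10 \cdot \frac{1}{4} \cdot 12 = \frac{5}{2} \cdot 12 = 30$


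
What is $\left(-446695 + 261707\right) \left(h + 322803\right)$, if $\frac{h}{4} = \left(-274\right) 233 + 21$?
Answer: $-12490204772$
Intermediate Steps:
$h = -255284$ ($h = 4 \left(\left(-274\right) 233 + 21\right) = 4 \left(-63842 + 21\right) = 4 \left(-63821\right) = -255284$)
$\left(-446695 + 261707\right) \left(h + 322803\right) = \left(-446695 + 261707\right) \left(-255284 + 322803\right) = \left(-184988\right) 67519 = -12490204772$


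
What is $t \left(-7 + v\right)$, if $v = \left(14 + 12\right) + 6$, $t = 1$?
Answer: $25$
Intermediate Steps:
$v = 32$ ($v = 26 + 6 = 32$)
$t \left(-7 + v\right) = 1 \left(-7 + 32\right) = 1 \cdot 25 = 25$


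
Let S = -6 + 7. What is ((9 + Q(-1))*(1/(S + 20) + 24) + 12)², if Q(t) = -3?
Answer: 1196836/49 ≈ 24425.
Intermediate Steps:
S = 1
((9 + Q(-1))*(1/(S + 20) + 24) + 12)² = ((9 - 3)*(1/(1 + 20) + 24) + 12)² = (6*(1/21 + 24) + 12)² = (6*(505/21) + 12)² = (1010/7 + 12)² = (1094/7)² = 1196836/49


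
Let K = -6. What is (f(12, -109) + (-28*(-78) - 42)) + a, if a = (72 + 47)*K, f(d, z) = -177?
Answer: 1251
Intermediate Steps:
a = -714 (a = (72 + 47)*(-6) = 119*(-6) = -714)
(f(12, -109) + (-28*(-78) - 42)) + a = (-177 + (-28*(-78) - 42)) - 714 = (-177 + (2184 - 42)) - 714 = (-177 + 2142) - 714 = 1965 - 714 = 1251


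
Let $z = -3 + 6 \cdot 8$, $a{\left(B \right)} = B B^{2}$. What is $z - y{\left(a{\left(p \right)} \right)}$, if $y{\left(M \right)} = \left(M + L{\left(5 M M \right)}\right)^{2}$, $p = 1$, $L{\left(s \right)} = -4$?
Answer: $36$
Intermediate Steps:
$a{\left(B \right)} = B^{3}$
$y{\left(M \right)} = \left(-4 + M\right)^{2}$ ($y{\left(M \right)} = \left(M - 4\right)^{2} = \left(-4 + M\right)^{2}$)
$z = 45$ ($z = -3 + 48 = 45$)
$z - y{\left(a{\left(p \right)} \right)} = 45 - \left(-4 + 1^{3}\right)^{2} = 45 - \left(-4 + 1\right)^{2} = 45 - \left(-3\right)^{2} = 45 - 9 = 36$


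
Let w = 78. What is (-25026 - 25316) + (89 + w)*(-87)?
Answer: -64871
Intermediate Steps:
(-25026 - 25316) + (89 + w)*(-87) = (-25026 - 25316) + (89 + 78)*(-87) = -50342 + 167*(-87) = -50342 - 14529 = -64871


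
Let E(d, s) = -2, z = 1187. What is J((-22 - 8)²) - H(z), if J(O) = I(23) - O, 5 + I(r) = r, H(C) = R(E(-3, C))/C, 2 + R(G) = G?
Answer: -1046930/1187 ≈ -882.00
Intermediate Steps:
R(G) = -2 + G
H(C) = -4/C (H(C) = (-2 - 2)/C = -4/C)
I(r) = -5 + r
J(O) = 18 - O (J(O) = (-5 + 23) - O = 18 - O)
J((-22 - 8)²) - H(z) = (18 - (-22 - 8)²) - (-4)/1187 = (18 - 1*(-30)²) - (-4)/1187 = (18 - 1*900) - 1*(-4/1187) = (18 - 900) + 4/1187 = -882 + 4/1187 = -1046930/1187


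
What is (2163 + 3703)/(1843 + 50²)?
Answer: 5866/4343 ≈ 1.3507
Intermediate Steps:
(2163 + 3703)/(1843 + 50²) = 5866/(1843 + 2500) = 5866/4343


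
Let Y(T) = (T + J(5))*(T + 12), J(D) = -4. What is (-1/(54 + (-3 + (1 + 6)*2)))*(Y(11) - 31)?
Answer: -2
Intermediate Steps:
Y(T) = (-4 + T)*(12 + T) (Y(T) = (T - 4)*(T + 12) = (-4 + T)*(12 + T))
(-1/(54 + (-3 + (1 + 6)*2)))*(Y(11) - 31) = (-1/(54 + (-3 + (1 + 6)*2)))*((-48 + 11**2 + 8*11) - 31) = (-1/(54 + (-3 + 7*2)))*((-48 + 121 + 88) - 31) = (-1/(54 + (-3 + 14)))*(161 - 31) = -1/(54 + 11)*130 = -1/65*130 = -2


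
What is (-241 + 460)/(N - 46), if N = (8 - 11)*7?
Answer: -219/67 ≈ -3.2687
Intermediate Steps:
N = -21 (N = -3*7 = -21)
(-241 + 460)/(N - 46) = (-241 + 460)/(-21 - 46) = 219/(-67) = 219*(-1/67) = -219/67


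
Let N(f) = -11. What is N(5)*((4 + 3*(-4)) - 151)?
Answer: 1749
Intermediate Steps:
N(5)*((4 + 3*(-4)) - 151) = -11*((4 + 3*(-4)) - 151) = -11*((4 - 12) - 151) = -11*(-8 - 151) = -11*(-159) = 1749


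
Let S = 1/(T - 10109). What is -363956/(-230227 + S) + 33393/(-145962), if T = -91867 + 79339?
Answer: 7142567007481/5282657312175 ≈ 1.3521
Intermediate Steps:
T = -12528
S = -1/22637 (S = 1/(-12528 - 10109) = 1/(-22637) = -1/22637 ≈ -4.4175e-5)
-363956/(-230227 + S) + 33393/(-145962) = -363956/(-230227 - 1/22637) + 33393/(-145962) = -363956/(-5211648600/22637) + 33393*(-1/145962) = -363956*(-22637/5211648600) - 11131/48654 = 2059717993/1302912150 - 11131/48654 = 7142567007481/5282657312175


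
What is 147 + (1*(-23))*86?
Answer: -1831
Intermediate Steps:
147 + (1*(-23))*86 = 147 - 23*86 = 147 - 1978 = -1831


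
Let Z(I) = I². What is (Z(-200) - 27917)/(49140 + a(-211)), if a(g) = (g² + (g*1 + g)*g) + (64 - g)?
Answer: 12083/182978 ≈ 0.066035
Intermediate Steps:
a(g) = 64 - g + 3*g² (a(g) = (g² + (g + g)*g) + (64 - g) = (g² + (2*g)*g) + (64 - g) = (g² + 2*g²) + (64 - g) = 3*g² + (64 - g) = 64 - g + 3*g²)
(Z(-200) - 27917)/(49140 + a(-211)) = ((-200)² - 27917)/(49140 + (64 - 1*(-211) + 3*(-211)²)) = (40000 - 27917)/(49140 + (64 + 211 + 3*44521)) = 12083/(49140 + (64 + 211 + 133563)) = 12083/(49140 + 133838) = 12083/182978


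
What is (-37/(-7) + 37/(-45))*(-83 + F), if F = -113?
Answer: -39368/45 ≈ -874.84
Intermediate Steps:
(-37/(-7) + 37/(-45))*(-83 + F) = (-37/(-7) + 37/(-45))*(-83 - 113) = (-37*(-⅐) + 37*(-1/45))*(-196) = (37/7 - 37/45)*(-196) = (1406/315)*(-196) = -39368/45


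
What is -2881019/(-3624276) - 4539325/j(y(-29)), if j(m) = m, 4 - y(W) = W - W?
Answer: -2056469391203/1812138 ≈ -1.1348e+6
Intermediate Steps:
y(W) = 4 (y(W) = 4 - (W - W) = 4 - 1*0 = 4 + 0 = 4)
-2881019/(-3624276) - 4539325/j(y(-29)) = -2881019/(-3624276) - 4539325/4 = -2881019*(-1/3624276) - 4539325*¼ = 2881019/3624276 - 4539325/4 = -2056469391203/1812138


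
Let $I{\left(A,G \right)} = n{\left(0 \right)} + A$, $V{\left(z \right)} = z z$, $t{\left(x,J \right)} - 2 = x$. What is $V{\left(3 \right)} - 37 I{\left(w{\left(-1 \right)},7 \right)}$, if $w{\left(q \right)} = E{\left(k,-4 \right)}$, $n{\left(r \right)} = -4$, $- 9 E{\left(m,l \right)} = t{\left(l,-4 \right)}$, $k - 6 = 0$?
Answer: $\frac{1339}{9} \approx 148.78$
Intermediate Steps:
$t{\left(x,J \right)} = 2 + x$
$k = 6$ ($k = 6 + 0 = 6$)
$E{\left(m,l \right)} = - \frac{2}{9} - \frac{l}{9}$ ($E{\left(m,l \right)} = - \frac{2 + l}{9} = - \frac{2}{9} - \frac{l}{9}$)
$V{\left(z \right)} = z^{2}$
$w{\left(q \right)} = \frac{2}{9}$ ($w{\left(q \right)} = - \frac{2}{9} - - \frac{4}{9} = - \frac{2}{9} + \frac{4}{9} = \frac{2}{9}$)
$I{\left(A,G \right)} = -4 + A$
$V{\left(3 \right)} - 37 I{\left(w{\left(-1 \right)},7 \right)} = 3^{2} - 37 \left(-4 + \frac{2}{9}\right) = 9 - - \frac{1258}{9} = 9 + \frac{1258}{9} = \frac{1339}{9}$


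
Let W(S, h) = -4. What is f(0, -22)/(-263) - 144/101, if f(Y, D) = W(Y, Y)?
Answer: -37468/26563 ≈ -1.4105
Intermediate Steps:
f(Y, D) = -4
f(0, -22)/(-263) - 144/101 = -4/(-263) - 144/101 = -4*(-1/263) - 144*1/101 = 4/263 - 144/101 = -37468/26563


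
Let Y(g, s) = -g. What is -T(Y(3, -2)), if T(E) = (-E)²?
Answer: -9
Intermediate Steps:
T(E) = E²
-T(Y(3, -2)) = -(-1*3)² = -1*(-3)² = -1*9 = -9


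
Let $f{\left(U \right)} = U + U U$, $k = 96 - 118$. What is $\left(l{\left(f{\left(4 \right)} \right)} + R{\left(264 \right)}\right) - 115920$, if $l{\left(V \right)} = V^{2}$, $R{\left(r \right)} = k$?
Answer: $-115542$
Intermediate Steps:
$k = -22$
$R{\left(r \right)} = -22$
$f{\left(U \right)} = U + U^{2}$
$\left(l{\left(f{\left(4 \right)} \right)} + R{\left(264 \right)}\right) - 115920 = \left(\left(4 \left(1 + 4\right)\right)^{2} - 22\right) - 115920 = \left(\left(4 \cdot 5\right)^{2} - 22\right) - 115920 = \left(20^{2} - 22\right) - 115920 = \left(400 - 22\right) - 115920 = 378 - 115920 = -115542$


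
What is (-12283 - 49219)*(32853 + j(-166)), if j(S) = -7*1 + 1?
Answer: -2020156194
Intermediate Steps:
j(S) = -6 (j(S) = -7 + 1 = -6)
(-12283 - 49219)*(32853 + j(-166)) = (-12283 - 49219)*(32853 - 6) = -61502*32847 = -2020156194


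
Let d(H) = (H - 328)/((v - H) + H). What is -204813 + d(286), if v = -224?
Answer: -3277005/16 ≈ -2.0481e+5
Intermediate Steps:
d(H) = 41/28 - H/224 (d(H) = (H - 328)/((-224 - H) + H) = (-328 + H)/(-224) = (-328 + H)*(-1/224) = 41/28 - H/224)
-204813 + d(286) = -204813 + (41/28 - 1/224*286) = -204813 + (41/28 - 143/112) = -204813 + 3/16 = -3277005/16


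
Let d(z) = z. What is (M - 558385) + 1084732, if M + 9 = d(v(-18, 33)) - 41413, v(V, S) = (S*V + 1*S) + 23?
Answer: 484387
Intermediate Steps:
v(V, S) = 23 + S + S*V (v(V, S) = (S*V + S) + 23 = (S + S*V) + 23 = 23 + S + S*V)
M = -41960 (M = -9 + ((23 + 33 + 33*(-18)) - 41413) = -9 + ((23 + 33 - 594) - 41413) = -9 + (-538 - 41413) = -9 - 41951 = -41960)
(M - 558385) + 1084732 = (-41960 - 558385) + 1084732 = -600345 + 1084732 = 484387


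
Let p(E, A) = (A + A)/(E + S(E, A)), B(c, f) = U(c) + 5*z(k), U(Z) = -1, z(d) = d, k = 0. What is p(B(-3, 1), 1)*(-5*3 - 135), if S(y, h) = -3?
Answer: 75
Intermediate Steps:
B(c, f) = -1 (B(c, f) = -1 + 5*0 = -1 + 0 = -1)
p(E, A) = 2*A/(-3 + E) (p(E, A) = (A + A)/(E - 3) = (2*A)/(-3 + E) = 2*A/(-3 + E))
p(B(-3, 1), 1)*(-5*3 - 135) = (2*1/(-3 - 1))*(-5*3 - 135) = (2*1/(-4))*(-15 - 135) = (2*1*(-1/4))*(-150) = -1/2*(-150) = 75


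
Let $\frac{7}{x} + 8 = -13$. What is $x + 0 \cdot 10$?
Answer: $- \frac{1}{3} \approx -0.33333$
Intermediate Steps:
$x = - \frac{1}{3}$ ($x = \frac{7}{-8 - 13} = \frac{7}{-21} = 7 \left(- \frac{1}{21}\right) = - \frac{1}{3} \approx -0.33333$)
$x + 0 \cdot 10 = - \frac{1}{3} + 0 \cdot 10 = - \frac{1}{3} + 0 = - \frac{1}{3}$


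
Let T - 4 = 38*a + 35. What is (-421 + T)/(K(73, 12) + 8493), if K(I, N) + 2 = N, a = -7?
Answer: -648/8503 ≈ -0.076208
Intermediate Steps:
K(I, N) = -2 + N
T = -227 (T = 4 + (38*(-7) + 35) = 4 + (-266 + 35) = 4 - 231 = -227)
(-421 + T)/(K(73, 12) + 8493) = (-421 - 227)/((-2 + 12) + 8493) = -648/(10 + 8493) = -648/8503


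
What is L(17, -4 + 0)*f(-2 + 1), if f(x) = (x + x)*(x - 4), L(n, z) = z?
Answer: -40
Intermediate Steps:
f(x) = 2*x*(-4 + x) (f(x) = (2*x)*(-4 + x) = 2*x*(-4 + x))
L(17, -4 + 0)*f(-2 + 1) = (-4 + 0)*(2*(-2 + 1)*(-4 + (-2 + 1))) = -8*(-1)*(-4 - 1) = -8*(-1)*(-5) = -4*10 = -40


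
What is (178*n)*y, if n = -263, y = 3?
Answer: -140442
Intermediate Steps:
(178*n)*y = (178*(-263))*3 = -46814*3 = -140442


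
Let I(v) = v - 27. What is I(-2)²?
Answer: 841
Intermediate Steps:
I(v) = -27 + v
I(-2)² = (-27 - 2)² = (-29)² = 841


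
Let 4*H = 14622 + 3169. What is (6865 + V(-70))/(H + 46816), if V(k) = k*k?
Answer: 9412/41011 ≈ 0.22950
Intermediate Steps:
H = 17791/4 (H = (14622 + 3169)/4 = (1/4)*17791 = 17791/4 ≈ 4447.8)
V(k) = k**2
(6865 + V(-70))/(H + 46816) = (6865 + (-70)**2)/(17791/4 + 46816) = (6865 + 4900)/(205055/4) = 11765*(4/205055) = 9412/41011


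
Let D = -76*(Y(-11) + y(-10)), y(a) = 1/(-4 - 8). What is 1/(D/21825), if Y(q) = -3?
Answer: 65475/703 ≈ 93.137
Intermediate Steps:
y(a) = -1/12 (y(a) = 1/(-12) = -1/12)
D = 703/3 (D = -76*(-3 - 1/12) = -76*(-37/12) = 703/3 ≈ 234.33)
1/(D/21825) = 1/((703/3)/21825) = 1/((703/3)*(1/21825)) = 1/(703/65475) = 65475/703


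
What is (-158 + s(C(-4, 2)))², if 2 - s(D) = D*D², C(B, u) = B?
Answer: 8464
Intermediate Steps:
s(D) = 2 - D³ (s(D) = 2 - D*D² = 2 - D³)
(-158 + s(C(-4, 2)))² = (-158 + (2 - 1*(-4)³))² = (-158 + (2 - 1*(-64)))² = (-158 + (2 + 64))² = (-158 + 66)² = (-92)² = 8464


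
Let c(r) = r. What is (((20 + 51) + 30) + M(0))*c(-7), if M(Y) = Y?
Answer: -707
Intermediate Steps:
(((20 + 51) + 30) + M(0))*c(-7) = (((20 + 51) + 30) + 0)*(-7) = ((71 + 30) + 0)*(-7) = (101 + 0)*(-7) = 101*(-7) = -707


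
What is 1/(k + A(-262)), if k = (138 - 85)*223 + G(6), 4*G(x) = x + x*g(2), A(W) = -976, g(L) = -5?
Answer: 1/10837 ≈ 9.2276e-5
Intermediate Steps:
G(x) = -x (G(x) = (x + x*(-5))/4 = (x - 5*x)/4 = (-4*x)/4 = -x)
k = 11813 (k = (138 - 85)*223 - 1*6 = 53*223 - 6 = 11819 - 6 = 11813)
1/(k + A(-262)) = 1/(11813 - 976) = 1/10837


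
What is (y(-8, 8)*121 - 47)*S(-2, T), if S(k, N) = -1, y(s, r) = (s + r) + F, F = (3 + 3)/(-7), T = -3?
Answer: 1055/7 ≈ 150.71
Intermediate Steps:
F = -6/7 (F = 6*(-1/7) = -6/7 ≈ -0.85714)
y(s, r) = -6/7 + r + s (y(s, r) = (s + r) - 6/7 = (r + s) - 6/7 = -6/7 + r + s)
(y(-8, 8)*121 - 47)*S(-2, T) = ((-6/7 + 8 - 8)*121 - 47)*(-1) = (-6/7*121 - 47)*(-1) = (-726/7 - 47)*(-1) = -1055/7*(-1) = 1055/7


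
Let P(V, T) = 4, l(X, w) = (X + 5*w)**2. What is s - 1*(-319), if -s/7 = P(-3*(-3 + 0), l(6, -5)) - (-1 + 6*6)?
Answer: 536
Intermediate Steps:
s = 217 (s = -7*(4 - (-1 + 6*6)) = -7*(4 - (-1 + 36)) = -7*(4 - 1*35) = -7*(4 - 35) = -7*(-31) = 217)
s - 1*(-319) = 217 - 1*(-319) = 217 + 319 = 536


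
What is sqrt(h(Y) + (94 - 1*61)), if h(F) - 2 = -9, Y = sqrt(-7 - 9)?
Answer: sqrt(26) ≈ 5.0990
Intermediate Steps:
Y = 4*I (Y = sqrt(-16) = 4*I ≈ 4.0*I)
h(F) = -7 (h(F) = 2 - 9 = -7)
sqrt(h(Y) + (94 - 1*61)) = sqrt(-7 + (94 - 1*61)) = sqrt(-7 + (94 - 61)) = sqrt(-7 + 33) = sqrt(26)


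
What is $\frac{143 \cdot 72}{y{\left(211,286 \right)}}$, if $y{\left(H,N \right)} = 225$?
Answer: $\frac{1144}{25} \approx 45.76$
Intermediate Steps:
$\frac{143 \cdot 72}{y{\left(211,286 \right)}} = \frac{143 \cdot 72}{225} = 10296 \cdot \frac{1}{225} = \frac{1144}{25}$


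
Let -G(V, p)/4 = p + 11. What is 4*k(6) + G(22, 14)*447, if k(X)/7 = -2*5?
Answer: -44980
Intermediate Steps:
k(X) = -70 (k(X) = 7*(-2*5) = 7*(-10) = -70)
G(V, p) = -44 - 4*p (G(V, p) = -4*(p + 11) = -4*(11 + p) = -44 - 4*p)
4*k(6) + G(22, 14)*447 = 4*(-70) + (-44 - 4*14)*447 = -280 + (-44 - 56)*447 = -280 - 100*447 = -280 - 44700 = -44980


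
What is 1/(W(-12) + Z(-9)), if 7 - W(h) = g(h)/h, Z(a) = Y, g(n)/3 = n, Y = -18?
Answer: -1/14 ≈ -0.071429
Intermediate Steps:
g(n) = 3*n
Z(a) = -18
W(h) = 4 (W(h) = 7 - 3*h/h = 7 - 1*3 = 7 - 3 = 4)
1/(W(-12) + Z(-9)) = 1/(4 - 18) = 1/(-14) = -1/14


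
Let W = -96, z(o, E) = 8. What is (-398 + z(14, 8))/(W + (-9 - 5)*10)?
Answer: 195/118 ≈ 1.6525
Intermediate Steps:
(-398 + z(14, 8))/(W + (-9 - 5)*10) = (-398 + 8)/(-96 + (-9 - 5)*10) = -390/(-96 - 14*10) = -390/(-96 - 140) = -390/(-236) = -390*(-1/236) = 195/118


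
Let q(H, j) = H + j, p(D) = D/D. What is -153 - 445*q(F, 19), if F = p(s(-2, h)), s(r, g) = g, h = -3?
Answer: -9053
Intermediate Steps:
p(D) = 1
F = 1
-153 - 445*q(F, 19) = -153 - 445*(1 + 19) = -153 - 445*20 = -153 - 8900 = -9053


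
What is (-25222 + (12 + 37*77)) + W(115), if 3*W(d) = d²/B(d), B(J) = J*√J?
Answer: -22361 + √115/3 ≈ -22357.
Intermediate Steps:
B(J) = J^(3/2)
W(d) = √d/3 (W(d) = (d²/(d^(3/2)))/3 = (d²/d^(3/2))/3 = √d/3)
(-25222 + (12 + 37*77)) + W(115) = (-25222 + (12 + 37*77)) + √115/3 = (-25222 + (12 + 2849)) + √115/3 = (-25222 + 2861) + √115/3 = -22361 + √115/3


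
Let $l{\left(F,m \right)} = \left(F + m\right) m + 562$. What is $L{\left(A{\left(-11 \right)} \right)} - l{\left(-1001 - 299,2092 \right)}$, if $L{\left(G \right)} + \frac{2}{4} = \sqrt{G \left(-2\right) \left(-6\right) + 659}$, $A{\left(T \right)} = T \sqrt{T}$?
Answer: $- \frac{3314853}{2} + \sqrt{659 - 132 i \sqrt{11}} \approx -1.6574 \cdot 10^{6} - 8.1292 i$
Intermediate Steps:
$A{\left(T \right)} = T^{\frac{3}{2}}$
$L{\left(G \right)} = - \frac{1}{2} + \sqrt{659 + 12 G}$ ($L{\left(G \right)} = - \frac{1}{2} + \sqrt{G \left(-2\right) \left(-6\right) + 659} = - \frac{1}{2} + \sqrt{- 2 G \left(-6\right) + 659} = - \frac{1}{2} + \sqrt{12 G + 659} = - \frac{1}{2} + \sqrt{659 + 12 G}$)
$l{\left(F,m \right)} = 562 + m \left(F + m\right)$ ($l{\left(F,m \right)} = m \left(F + m\right) + 562 = 562 + m \left(F + m\right)$)
$L{\left(A{\left(-11 \right)} \right)} - l{\left(-1001 - 299,2092 \right)} = \left(- \frac{1}{2} + \sqrt{659 + 12 \left(-11\right)^{\frac{3}{2}}}\right) - \left(562 + 2092^{2} + \left(-1001 - 299\right) 2092\right) = \left(- \frac{1}{2} + \sqrt{659 + 12 \left(- 11 i \sqrt{11}\right)}\right) - \left(562 + 4376464 + \left(-1001 - 299\right) 2092\right) = \left(- \frac{1}{2} + \sqrt{659 - 132 i \sqrt{11}}\right) - \left(562 + 4376464 - 2719600\right) = \left(- \frac{1}{2} + \sqrt{659 - 132 i \sqrt{11}}\right) - 1657426 = - \frac{3314853}{2} + \sqrt{659 - 132 i \sqrt{11}}$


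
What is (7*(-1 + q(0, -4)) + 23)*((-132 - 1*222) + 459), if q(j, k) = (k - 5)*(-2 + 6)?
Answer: -24780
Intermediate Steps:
q(j, k) = -20 + 4*k (q(j, k) = (-5 + k)*4 = -20 + 4*k)
(7*(-1 + q(0, -4)) + 23)*((-132 - 1*222) + 459) = (7*(-1 + (-20 + 4*(-4))) + 23)*((-132 - 1*222) + 459) = (7*(-1 + (-20 - 16)) + 23)*((-132 - 222) + 459) = (7*(-1 - 36) + 23)*(-354 + 459) = (7*(-37) + 23)*105 = (-259 + 23)*105 = -236*105 = -24780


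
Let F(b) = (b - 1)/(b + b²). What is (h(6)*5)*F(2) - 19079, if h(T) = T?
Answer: -19074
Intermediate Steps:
F(b) = (-1 + b)/(b + b²)
(h(6)*5)*F(2) - 19079 = (6*5)*((-1 + 2)/(2*(1 + 2))) - 19079 = 30*((½)*1/3) - 19079 = 30*((½)*(⅓)*1) - 19079 = 30*(⅙) - 19079 = 5 - 19079 = -19074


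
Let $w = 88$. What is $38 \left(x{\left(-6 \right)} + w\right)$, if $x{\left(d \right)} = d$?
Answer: $3116$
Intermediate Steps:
$38 \left(x{\left(-6 \right)} + w\right) = 38 \left(-6 + 88\right) = 38 \cdot 82 = 3116$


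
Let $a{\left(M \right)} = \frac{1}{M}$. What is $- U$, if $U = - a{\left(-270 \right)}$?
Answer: $- \frac{1}{270} \approx -0.0037037$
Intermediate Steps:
$U = \frac{1}{270}$ ($U = - \frac{1}{-270} = \left(-1\right) \left(- \frac{1}{270}\right) = \frac{1}{270} \approx 0.0037037$)
$- U = \left(-1\right) \frac{1}{270} = - \frac{1}{270}$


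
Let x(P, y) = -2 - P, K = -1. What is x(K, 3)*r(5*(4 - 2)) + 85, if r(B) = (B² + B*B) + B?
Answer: -125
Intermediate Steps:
r(B) = B + 2*B² (r(B) = (B² + B²) + B = 2*B² + B = B + 2*B²)
x(K, 3)*r(5*(4 - 2)) + 85 = (-2 - 1*(-1))*((5*(4 - 2))*(1 + 2*(5*(4 - 2)))) + 85 = (-2 + 1)*((5*2)*(1 + 2*(5*2))) + 85 = -10*(1 + 2*10) + 85 = -10*(1 + 20) + 85 = -10*21 + 85 = -1*210 + 85 = -210 + 85 = -125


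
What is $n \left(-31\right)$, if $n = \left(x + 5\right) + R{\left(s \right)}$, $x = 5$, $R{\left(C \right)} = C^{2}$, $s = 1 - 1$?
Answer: $-310$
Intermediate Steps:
$s = 0$
$n = 10$ ($n = \left(5 + 5\right) + 0^{2} = 10 + 0 = 10$)
$n \left(-31\right) = 10 \left(-31\right) = -310$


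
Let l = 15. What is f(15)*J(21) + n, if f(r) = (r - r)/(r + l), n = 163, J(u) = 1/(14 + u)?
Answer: 163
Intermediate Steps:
f(r) = 0 (f(r) = (r - r)/(r + 15) = 0/(15 + r) = 0)
f(15)*J(21) + n = 0/(14 + 21) + 163 = 0/35 + 163 = 0*(1/35) + 163 = 0 + 163 = 163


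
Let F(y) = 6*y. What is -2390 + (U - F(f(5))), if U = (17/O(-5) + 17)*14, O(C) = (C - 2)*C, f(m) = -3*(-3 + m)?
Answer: -10546/5 ≈ -2109.2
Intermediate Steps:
f(m) = 9 - 3*m
O(C) = C*(-2 + C) (O(C) = (-2 + C)*C = C*(-2 + C))
U = 1224/5 (U = (17/((-5*(-2 - 5))) + 17)*14 = (17/((-5*(-7))) + 17)*14 = (17/35 + 17)*14 = (612/35)*14 = 1224/5 ≈ 244.80)
-2390 + (U - F(f(5))) = -2390 + (1224/5 - 6*(9 - 3*5)) = -2390 + (1224/5 - 6*(9 - 15)) = -2390 + (1224/5 - 6*(-6)) = -2390 + (1224/5 - 1*(-36)) = -2390 + (1224/5 + 36) = -2390 + 1404/5 = -10546/5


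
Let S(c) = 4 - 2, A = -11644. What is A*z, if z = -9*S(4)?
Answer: 209592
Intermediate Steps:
S(c) = 2
z = -18 (z = -9*2 = -18)
A*z = -11644*(-18) = 209592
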